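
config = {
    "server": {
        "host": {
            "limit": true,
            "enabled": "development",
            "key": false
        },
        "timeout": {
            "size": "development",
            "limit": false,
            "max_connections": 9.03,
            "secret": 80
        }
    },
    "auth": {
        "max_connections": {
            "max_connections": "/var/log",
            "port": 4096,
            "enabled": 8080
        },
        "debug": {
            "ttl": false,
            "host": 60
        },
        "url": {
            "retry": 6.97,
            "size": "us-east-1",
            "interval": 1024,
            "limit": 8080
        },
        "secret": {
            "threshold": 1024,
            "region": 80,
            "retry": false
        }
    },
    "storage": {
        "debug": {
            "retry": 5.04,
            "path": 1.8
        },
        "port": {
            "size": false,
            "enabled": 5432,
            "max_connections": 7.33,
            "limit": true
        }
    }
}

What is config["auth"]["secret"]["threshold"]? 1024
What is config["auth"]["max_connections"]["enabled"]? 8080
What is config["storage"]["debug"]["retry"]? 5.04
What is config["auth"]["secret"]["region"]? 80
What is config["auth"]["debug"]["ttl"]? False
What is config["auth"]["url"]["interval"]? 1024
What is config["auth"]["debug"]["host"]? 60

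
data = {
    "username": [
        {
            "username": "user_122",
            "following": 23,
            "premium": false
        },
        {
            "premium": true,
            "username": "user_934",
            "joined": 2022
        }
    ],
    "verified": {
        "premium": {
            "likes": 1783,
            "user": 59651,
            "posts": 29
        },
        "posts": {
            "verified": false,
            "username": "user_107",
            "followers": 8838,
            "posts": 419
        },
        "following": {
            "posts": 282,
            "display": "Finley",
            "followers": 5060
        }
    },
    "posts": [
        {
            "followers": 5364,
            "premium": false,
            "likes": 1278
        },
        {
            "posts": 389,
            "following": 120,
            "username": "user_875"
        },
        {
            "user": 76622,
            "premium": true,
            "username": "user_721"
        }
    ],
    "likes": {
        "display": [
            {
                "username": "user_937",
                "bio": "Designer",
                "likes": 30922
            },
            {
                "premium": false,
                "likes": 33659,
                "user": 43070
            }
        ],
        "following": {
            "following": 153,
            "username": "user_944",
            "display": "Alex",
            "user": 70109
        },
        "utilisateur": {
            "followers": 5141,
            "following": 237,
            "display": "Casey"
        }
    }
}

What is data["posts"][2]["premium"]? True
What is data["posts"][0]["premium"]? False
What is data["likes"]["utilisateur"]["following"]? 237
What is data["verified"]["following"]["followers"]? 5060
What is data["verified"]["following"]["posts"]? 282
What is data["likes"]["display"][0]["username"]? "user_937"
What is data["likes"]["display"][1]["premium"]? False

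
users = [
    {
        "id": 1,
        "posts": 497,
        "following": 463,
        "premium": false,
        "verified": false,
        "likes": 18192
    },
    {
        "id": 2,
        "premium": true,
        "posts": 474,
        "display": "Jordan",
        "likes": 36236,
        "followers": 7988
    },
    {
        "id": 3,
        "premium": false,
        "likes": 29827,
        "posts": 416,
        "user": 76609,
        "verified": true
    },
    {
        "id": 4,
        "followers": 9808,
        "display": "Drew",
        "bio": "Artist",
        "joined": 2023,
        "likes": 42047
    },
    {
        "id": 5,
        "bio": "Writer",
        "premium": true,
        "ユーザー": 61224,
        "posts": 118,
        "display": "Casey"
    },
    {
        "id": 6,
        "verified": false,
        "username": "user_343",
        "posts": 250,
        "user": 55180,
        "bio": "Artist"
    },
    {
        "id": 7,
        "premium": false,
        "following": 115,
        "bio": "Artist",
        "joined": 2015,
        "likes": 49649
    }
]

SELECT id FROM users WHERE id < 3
[1, 2]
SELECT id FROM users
[1, 2, 3, 4, 5, 6, 7]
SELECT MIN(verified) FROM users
False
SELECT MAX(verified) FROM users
True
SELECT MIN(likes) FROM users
18192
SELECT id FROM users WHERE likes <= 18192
[1]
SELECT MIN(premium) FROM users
False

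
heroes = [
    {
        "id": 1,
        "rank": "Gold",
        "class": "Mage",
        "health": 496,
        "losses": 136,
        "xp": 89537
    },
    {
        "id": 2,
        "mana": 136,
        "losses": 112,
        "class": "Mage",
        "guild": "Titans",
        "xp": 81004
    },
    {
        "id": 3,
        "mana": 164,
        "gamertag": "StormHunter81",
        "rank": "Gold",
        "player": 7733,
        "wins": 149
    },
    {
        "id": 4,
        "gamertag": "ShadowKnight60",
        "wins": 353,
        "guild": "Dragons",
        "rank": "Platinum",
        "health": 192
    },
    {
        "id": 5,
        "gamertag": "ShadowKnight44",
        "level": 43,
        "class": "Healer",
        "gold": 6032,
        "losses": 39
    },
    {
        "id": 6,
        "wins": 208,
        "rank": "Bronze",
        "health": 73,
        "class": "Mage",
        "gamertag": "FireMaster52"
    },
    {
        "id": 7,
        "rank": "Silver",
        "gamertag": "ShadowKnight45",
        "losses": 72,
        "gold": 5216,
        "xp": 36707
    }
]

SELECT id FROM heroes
[1, 2, 3, 4, 5, 6, 7]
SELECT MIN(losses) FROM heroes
39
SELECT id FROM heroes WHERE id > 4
[5, 6, 7]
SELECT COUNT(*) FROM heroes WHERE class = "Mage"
3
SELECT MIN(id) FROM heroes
1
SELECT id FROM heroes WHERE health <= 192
[4, 6]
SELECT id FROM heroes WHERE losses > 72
[1, 2]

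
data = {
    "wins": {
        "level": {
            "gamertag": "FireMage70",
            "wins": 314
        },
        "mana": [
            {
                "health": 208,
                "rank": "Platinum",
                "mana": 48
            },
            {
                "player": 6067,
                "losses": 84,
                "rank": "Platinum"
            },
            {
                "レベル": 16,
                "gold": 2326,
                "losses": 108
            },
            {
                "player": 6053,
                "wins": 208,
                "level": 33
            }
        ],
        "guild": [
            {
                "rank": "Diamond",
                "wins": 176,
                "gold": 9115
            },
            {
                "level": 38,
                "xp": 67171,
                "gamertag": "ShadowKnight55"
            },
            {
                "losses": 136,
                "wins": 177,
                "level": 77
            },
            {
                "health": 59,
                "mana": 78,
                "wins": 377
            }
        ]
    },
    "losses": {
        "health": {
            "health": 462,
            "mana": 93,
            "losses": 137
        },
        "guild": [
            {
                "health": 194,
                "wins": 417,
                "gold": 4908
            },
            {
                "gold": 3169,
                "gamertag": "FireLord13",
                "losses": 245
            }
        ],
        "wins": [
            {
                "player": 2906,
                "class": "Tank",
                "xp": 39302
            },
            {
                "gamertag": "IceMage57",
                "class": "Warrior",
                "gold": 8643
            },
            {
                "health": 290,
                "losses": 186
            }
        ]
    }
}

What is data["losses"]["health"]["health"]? 462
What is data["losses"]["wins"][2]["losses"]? 186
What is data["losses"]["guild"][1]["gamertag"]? "FireLord13"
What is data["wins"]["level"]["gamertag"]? "FireMage70"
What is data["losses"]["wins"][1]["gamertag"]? "IceMage57"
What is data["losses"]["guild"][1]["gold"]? 3169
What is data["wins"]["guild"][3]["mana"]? 78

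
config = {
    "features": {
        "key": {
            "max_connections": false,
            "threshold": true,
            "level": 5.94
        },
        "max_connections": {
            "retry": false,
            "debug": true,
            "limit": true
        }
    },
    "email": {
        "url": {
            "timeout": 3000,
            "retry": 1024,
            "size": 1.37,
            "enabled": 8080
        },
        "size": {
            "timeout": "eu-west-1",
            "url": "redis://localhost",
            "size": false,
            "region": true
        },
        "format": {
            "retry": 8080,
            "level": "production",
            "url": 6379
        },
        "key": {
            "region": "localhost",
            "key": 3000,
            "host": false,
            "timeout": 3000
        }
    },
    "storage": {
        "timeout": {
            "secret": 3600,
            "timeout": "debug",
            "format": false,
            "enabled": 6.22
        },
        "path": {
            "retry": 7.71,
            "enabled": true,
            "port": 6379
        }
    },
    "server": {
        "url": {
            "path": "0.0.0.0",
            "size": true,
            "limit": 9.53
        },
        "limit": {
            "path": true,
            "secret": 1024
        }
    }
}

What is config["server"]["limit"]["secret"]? 1024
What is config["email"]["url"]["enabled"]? 8080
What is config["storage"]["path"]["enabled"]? True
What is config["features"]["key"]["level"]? 5.94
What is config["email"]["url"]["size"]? 1.37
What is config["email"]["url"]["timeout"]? 3000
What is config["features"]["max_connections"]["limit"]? True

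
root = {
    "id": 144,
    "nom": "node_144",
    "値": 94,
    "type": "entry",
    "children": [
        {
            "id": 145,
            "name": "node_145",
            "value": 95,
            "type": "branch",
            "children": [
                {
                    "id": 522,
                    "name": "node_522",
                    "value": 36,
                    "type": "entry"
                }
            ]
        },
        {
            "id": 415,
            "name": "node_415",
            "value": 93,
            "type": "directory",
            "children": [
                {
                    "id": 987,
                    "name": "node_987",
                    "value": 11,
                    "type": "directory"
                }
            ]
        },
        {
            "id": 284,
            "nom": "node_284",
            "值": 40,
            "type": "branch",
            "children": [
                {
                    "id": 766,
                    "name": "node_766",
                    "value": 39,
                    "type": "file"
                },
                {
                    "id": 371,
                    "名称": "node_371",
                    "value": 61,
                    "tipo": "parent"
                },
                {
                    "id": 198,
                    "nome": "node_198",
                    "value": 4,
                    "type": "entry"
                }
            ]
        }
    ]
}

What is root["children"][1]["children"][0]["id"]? 987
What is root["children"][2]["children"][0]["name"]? "node_766"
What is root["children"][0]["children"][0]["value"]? 36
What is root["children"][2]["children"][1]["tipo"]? "parent"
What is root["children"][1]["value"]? 93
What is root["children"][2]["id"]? 284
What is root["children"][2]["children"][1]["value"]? 61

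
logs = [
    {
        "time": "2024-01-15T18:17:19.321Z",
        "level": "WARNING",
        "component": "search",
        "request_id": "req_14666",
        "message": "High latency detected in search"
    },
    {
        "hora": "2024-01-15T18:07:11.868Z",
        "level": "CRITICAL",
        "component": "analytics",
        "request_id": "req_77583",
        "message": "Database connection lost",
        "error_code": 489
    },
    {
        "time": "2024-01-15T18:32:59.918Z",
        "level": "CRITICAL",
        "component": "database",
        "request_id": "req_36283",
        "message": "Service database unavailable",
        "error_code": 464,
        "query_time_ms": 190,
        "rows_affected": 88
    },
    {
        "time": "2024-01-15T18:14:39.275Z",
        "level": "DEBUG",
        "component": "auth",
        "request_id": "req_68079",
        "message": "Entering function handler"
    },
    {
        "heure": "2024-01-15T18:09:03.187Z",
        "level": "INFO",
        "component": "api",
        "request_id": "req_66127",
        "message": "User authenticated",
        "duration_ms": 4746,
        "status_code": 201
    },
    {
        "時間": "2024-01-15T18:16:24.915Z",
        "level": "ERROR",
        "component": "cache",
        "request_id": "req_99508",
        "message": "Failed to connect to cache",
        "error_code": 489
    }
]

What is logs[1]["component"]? "analytics"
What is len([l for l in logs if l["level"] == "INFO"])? 1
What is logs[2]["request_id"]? "req_36283"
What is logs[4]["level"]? "INFO"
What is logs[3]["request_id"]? "req_68079"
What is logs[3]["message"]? "Entering function handler"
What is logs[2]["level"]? "CRITICAL"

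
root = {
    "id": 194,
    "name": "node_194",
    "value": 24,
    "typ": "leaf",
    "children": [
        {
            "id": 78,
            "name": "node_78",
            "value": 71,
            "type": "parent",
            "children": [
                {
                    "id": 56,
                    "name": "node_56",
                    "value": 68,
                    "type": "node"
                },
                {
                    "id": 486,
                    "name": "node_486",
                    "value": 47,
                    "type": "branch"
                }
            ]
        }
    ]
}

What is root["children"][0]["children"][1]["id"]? 486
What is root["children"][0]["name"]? "node_78"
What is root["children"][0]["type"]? "parent"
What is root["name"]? "node_194"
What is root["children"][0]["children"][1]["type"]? "branch"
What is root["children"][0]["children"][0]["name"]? "node_56"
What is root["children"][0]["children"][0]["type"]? "node"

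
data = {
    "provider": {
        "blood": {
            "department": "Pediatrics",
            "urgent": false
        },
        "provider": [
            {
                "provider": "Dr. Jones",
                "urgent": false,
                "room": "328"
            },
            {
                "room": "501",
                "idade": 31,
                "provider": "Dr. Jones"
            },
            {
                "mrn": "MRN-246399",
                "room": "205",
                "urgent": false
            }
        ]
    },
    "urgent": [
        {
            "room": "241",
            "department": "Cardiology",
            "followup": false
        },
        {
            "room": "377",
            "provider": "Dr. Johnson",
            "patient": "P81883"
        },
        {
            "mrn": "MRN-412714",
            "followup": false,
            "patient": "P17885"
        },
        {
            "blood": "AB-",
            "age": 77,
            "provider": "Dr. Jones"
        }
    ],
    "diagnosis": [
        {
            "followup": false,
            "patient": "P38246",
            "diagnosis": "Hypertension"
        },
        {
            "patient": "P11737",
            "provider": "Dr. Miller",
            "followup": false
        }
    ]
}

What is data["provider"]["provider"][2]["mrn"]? "MRN-246399"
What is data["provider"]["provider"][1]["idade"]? 31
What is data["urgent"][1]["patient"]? "P81883"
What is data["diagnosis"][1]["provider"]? "Dr. Miller"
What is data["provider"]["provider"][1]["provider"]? "Dr. Jones"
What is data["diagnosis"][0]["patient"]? "P38246"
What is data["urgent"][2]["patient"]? "P17885"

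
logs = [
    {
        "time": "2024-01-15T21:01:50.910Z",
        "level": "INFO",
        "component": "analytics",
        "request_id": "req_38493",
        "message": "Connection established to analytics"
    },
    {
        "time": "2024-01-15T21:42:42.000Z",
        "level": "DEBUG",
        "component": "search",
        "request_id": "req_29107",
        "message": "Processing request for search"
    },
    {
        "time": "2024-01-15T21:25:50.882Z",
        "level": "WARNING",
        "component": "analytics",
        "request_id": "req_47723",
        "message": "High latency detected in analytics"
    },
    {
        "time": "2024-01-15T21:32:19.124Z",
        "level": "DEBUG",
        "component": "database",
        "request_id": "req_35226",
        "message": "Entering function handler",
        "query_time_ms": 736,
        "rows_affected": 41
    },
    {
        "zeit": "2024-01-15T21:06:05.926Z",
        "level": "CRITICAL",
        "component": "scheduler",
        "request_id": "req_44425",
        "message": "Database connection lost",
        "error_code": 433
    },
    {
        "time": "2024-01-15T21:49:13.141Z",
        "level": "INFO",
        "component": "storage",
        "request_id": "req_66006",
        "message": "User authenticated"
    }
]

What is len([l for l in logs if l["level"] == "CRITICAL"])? 1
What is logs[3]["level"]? "DEBUG"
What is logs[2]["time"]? "2024-01-15T21:25:50.882Z"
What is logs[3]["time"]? "2024-01-15T21:32:19.124Z"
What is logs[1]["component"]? "search"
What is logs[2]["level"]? "WARNING"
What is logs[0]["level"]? "INFO"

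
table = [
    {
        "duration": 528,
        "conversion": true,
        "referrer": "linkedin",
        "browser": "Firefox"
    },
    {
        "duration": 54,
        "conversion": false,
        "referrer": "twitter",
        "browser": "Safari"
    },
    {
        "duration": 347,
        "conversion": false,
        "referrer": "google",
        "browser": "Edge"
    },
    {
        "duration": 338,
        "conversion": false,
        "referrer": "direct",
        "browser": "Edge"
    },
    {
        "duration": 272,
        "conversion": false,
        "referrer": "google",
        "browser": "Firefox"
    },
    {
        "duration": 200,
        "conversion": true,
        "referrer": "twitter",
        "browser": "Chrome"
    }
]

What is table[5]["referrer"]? "twitter"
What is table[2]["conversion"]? False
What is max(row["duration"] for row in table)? 528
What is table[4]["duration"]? 272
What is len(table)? 6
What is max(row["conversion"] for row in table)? True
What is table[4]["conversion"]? False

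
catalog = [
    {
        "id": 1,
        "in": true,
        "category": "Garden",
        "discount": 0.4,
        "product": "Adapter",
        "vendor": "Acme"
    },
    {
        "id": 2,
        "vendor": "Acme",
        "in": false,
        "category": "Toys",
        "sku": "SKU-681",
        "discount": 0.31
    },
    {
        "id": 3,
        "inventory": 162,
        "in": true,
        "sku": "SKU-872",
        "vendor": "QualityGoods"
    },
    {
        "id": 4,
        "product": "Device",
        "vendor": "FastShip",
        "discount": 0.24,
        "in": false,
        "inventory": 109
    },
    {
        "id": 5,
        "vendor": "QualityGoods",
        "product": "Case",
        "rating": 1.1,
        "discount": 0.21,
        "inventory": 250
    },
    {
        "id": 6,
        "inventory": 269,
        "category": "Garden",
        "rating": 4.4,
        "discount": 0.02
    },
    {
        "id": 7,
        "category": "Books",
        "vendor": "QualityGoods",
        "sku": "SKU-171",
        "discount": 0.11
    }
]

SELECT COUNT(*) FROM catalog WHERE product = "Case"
1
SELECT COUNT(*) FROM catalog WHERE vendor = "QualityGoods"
3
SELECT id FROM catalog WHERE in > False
[1, 3]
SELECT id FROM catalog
[1, 2, 3, 4, 5, 6, 7]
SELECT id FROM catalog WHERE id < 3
[1, 2]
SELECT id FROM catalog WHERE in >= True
[1, 3]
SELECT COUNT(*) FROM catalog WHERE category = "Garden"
2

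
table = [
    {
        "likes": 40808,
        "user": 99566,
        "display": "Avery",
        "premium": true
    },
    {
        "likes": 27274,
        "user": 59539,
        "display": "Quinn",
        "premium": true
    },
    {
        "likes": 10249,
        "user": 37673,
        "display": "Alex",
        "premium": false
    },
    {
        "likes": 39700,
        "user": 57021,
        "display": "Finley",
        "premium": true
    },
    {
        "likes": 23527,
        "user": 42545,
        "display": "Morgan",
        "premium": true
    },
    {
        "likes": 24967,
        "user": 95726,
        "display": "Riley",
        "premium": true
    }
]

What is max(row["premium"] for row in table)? True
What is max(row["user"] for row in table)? 99566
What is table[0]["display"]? "Avery"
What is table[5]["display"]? "Riley"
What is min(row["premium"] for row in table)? False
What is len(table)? 6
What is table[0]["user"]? 99566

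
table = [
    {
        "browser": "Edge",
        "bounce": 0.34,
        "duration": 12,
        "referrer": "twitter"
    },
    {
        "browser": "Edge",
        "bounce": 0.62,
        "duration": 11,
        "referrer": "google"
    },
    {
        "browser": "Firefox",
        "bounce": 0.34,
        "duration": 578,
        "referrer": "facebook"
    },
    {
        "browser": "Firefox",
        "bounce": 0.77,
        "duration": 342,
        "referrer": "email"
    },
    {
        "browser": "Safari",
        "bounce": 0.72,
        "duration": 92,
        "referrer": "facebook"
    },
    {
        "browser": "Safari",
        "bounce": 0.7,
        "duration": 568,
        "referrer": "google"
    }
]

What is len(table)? 6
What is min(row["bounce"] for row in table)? 0.34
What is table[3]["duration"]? 342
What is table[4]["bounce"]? 0.72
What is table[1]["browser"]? "Edge"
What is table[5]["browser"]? "Safari"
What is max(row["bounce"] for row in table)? 0.77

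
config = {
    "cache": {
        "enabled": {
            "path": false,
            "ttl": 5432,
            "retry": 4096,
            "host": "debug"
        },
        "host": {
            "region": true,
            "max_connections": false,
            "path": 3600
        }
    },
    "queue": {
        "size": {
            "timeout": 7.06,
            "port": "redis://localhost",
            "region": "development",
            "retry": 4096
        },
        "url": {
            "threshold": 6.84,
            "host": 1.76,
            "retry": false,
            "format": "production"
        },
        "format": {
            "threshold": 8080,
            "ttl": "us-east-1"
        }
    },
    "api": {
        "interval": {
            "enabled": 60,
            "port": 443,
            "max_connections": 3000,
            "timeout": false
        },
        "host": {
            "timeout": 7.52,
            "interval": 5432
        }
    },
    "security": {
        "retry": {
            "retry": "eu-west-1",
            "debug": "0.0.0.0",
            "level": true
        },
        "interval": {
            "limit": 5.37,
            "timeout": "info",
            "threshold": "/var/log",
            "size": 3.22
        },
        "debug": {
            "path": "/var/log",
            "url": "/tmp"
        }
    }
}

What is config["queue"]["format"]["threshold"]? 8080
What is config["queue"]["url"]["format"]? "production"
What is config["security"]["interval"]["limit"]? 5.37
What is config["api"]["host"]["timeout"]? 7.52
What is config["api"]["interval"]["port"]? 443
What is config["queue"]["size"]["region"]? "development"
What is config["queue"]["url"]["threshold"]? 6.84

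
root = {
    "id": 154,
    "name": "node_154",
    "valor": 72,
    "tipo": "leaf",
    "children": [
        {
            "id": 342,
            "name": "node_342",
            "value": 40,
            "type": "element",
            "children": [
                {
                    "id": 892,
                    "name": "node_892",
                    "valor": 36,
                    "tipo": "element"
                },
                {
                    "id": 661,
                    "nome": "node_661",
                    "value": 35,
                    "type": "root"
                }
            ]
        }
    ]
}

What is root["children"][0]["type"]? "element"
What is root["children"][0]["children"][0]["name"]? "node_892"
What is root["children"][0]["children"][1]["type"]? "root"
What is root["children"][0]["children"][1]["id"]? 661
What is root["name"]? "node_154"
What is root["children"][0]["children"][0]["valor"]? 36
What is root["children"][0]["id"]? 342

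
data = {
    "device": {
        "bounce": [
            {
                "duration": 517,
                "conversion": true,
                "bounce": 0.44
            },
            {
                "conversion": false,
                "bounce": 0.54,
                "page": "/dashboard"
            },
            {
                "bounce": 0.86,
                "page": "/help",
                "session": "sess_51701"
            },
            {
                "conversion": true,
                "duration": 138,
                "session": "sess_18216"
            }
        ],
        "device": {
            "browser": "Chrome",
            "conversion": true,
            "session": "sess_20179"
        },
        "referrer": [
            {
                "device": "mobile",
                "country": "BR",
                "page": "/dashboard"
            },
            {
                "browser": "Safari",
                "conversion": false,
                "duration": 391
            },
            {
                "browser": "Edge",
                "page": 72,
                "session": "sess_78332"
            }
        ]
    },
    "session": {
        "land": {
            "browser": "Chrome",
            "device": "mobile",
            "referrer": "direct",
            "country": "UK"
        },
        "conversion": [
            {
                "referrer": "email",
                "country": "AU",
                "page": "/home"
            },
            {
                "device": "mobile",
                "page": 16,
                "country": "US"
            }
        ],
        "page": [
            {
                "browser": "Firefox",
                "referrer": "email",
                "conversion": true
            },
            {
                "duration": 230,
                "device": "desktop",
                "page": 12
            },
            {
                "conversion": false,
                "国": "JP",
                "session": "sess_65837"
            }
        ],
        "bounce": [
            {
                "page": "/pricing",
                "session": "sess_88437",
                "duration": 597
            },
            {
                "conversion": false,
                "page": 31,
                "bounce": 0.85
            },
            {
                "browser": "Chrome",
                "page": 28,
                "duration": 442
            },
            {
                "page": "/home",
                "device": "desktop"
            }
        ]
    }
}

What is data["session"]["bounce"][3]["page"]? "/home"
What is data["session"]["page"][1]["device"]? "desktop"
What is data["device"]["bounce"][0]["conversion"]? True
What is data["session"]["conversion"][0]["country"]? "AU"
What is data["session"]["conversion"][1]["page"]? 16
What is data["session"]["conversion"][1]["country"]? "US"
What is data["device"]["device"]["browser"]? "Chrome"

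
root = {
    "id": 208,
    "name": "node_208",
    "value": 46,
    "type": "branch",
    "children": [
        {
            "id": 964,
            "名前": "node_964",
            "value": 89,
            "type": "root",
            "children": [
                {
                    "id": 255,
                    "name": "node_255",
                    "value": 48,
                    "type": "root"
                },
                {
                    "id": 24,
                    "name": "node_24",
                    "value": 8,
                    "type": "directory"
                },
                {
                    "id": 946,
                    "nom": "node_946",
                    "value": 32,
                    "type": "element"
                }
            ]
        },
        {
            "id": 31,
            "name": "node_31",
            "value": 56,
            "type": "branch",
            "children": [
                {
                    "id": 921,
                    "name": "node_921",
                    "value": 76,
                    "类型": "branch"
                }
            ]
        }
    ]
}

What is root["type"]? "branch"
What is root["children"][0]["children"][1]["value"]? 8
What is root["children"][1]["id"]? 31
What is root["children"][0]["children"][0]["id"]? 255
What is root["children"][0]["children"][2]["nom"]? "node_946"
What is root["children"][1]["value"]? 56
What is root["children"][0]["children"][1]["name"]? "node_24"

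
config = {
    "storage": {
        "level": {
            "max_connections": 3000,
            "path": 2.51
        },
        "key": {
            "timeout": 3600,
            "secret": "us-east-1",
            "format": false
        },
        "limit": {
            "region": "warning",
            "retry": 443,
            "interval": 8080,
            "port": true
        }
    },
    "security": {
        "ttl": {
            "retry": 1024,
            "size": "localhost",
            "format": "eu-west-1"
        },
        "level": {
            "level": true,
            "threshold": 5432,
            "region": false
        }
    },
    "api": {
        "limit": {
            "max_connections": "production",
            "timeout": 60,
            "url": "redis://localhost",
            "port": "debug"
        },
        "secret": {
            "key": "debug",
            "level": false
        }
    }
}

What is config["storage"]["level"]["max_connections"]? 3000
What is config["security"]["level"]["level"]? True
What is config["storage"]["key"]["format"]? False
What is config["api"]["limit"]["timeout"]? 60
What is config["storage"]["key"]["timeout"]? 3600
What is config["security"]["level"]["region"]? False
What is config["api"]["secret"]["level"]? False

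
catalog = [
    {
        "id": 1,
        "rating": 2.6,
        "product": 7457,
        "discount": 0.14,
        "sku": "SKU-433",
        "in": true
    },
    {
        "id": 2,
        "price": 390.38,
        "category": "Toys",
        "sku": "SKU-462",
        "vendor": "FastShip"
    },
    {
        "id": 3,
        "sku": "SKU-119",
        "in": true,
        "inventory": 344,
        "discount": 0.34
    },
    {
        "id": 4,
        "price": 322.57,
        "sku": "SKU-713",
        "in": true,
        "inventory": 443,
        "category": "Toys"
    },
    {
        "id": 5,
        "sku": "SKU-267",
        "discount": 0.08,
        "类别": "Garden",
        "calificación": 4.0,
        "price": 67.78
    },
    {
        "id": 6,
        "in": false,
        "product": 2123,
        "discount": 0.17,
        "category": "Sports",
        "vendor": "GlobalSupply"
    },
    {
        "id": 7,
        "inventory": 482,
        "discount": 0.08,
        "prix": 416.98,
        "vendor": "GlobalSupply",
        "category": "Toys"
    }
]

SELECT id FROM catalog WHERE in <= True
[1, 3, 4, 6]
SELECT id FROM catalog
[1, 2, 3, 4, 5, 6, 7]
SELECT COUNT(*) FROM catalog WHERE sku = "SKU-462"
1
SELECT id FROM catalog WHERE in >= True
[1, 3, 4]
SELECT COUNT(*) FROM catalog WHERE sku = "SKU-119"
1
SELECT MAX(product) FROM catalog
7457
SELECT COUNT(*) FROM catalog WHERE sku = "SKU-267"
1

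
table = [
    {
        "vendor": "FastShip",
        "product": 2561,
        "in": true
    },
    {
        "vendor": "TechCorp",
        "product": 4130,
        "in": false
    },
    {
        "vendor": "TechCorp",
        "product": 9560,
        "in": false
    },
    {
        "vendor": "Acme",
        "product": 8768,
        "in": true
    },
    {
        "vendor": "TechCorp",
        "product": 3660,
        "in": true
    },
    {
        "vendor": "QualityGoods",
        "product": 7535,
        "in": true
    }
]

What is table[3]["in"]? True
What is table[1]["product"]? 4130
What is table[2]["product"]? 9560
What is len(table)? 6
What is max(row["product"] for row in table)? 9560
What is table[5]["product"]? 7535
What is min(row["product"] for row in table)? 2561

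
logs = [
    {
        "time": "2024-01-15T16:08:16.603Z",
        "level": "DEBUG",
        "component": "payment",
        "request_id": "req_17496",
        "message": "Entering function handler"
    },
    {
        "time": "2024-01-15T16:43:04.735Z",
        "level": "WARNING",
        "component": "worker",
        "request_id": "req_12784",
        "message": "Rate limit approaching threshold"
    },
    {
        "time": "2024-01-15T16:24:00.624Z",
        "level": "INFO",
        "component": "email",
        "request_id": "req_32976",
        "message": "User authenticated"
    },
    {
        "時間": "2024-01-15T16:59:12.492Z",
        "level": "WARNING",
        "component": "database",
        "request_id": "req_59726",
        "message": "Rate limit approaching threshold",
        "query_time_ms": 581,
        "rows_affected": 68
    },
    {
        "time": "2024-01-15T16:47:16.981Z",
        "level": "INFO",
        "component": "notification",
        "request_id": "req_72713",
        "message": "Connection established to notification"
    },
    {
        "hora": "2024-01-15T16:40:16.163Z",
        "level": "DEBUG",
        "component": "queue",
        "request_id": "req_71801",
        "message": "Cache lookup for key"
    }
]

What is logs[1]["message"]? "Rate limit approaching threshold"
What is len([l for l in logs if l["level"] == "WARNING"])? 2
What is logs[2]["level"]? "INFO"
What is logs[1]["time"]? "2024-01-15T16:43:04.735Z"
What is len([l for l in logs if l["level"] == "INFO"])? 2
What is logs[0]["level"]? "DEBUG"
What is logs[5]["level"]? "DEBUG"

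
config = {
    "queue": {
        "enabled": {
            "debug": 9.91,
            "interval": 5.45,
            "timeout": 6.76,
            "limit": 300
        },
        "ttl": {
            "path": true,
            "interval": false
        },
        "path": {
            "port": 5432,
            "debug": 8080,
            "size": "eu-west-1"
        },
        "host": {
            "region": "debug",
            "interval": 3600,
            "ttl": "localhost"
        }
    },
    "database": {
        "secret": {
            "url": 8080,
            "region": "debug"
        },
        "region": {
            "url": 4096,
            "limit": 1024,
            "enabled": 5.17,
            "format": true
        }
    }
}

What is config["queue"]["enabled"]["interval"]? 5.45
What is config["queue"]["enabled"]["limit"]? 300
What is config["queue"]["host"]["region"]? "debug"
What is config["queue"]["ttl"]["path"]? True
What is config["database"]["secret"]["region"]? "debug"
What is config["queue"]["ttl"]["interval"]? False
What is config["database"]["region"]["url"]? 4096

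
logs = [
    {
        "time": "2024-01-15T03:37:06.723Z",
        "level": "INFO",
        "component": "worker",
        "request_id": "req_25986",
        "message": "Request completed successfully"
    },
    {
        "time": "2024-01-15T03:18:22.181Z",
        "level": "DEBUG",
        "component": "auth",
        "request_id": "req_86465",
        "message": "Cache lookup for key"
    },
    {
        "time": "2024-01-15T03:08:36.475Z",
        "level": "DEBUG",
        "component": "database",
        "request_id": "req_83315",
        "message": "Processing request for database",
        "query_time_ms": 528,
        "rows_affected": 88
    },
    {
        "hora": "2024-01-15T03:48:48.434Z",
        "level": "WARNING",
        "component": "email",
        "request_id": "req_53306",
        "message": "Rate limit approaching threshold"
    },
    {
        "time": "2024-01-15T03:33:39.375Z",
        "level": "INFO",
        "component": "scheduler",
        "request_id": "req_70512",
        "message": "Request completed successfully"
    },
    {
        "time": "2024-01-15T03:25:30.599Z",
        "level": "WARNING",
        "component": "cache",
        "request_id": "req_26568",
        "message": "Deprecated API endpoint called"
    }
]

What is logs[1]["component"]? "auth"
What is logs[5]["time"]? "2024-01-15T03:25:30.599Z"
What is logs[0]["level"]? "INFO"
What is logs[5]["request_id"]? "req_26568"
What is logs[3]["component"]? "email"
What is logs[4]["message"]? "Request completed successfully"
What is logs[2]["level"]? "DEBUG"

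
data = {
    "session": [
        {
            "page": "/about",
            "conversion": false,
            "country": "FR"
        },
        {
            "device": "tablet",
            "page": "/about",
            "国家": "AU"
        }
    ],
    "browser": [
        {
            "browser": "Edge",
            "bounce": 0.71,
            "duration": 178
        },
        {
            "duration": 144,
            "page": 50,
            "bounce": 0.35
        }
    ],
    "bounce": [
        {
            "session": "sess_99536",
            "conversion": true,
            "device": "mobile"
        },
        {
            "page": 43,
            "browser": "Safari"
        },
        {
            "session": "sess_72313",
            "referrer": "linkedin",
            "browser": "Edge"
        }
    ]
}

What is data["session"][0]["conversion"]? False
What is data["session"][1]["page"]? "/about"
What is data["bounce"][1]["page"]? 43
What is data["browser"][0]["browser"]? "Edge"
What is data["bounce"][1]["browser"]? "Safari"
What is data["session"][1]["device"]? "tablet"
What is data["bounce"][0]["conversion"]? True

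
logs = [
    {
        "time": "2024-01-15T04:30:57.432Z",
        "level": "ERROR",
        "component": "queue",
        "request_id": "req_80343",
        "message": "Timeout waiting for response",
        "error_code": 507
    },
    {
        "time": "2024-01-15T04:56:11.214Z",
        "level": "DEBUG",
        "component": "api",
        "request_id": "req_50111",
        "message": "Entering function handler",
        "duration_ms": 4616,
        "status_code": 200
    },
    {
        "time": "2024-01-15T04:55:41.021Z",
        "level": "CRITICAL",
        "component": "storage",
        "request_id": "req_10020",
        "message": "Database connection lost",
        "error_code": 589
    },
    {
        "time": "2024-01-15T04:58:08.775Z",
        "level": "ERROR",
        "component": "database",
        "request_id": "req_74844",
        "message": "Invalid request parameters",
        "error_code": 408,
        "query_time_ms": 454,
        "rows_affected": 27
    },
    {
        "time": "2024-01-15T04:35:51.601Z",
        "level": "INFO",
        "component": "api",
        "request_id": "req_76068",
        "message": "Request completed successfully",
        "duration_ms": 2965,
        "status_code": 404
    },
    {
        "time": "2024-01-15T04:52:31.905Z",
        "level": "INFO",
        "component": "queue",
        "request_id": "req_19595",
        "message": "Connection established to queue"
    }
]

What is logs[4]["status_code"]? 404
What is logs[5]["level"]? "INFO"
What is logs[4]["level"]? "INFO"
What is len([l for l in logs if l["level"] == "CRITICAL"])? 1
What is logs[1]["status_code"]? 200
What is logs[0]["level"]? "ERROR"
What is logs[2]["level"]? "CRITICAL"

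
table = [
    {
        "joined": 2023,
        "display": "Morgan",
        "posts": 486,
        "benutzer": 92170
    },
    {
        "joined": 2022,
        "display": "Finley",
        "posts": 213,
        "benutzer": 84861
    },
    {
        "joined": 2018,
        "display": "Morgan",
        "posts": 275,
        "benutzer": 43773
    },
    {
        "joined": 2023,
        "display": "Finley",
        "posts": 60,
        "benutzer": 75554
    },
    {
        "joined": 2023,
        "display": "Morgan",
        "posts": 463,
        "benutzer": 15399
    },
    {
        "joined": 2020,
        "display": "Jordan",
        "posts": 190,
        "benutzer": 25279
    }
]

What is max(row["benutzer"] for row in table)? 92170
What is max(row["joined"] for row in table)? 2023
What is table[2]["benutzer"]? 43773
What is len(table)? 6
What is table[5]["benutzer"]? 25279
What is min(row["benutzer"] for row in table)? 15399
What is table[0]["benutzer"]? 92170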